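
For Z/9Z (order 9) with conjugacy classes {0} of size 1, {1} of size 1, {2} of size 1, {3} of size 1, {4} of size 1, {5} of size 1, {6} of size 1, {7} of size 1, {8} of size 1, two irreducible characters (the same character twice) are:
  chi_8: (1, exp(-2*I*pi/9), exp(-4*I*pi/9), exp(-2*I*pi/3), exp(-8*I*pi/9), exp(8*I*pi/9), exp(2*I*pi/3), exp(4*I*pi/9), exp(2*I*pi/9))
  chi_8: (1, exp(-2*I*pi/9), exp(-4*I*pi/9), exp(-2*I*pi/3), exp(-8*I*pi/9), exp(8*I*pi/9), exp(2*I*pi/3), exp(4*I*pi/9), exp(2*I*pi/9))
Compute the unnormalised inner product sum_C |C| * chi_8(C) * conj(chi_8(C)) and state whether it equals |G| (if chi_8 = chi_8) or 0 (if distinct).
Sum = 9 = |G| = 9; so <chi_8, chi_8> = 1 (norm-1 confirms irreducibility).

Reasoning: Compute term by term over conjugacy classes (|C| * chi_8(C) * conj(chi_8(C))):
  1*(1)*conj(1) + 1*(exp(-2*I*pi/9))*conj(exp(-2*I*pi/9)) + 1*(exp(-4*I*pi/9))*conj(exp(-4*I*pi/9)) + 1*(exp(-2*I*pi/3))*conj(exp(-2*I*pi/3)) + 1*(exp(-8*I*pi/9))*conj(exp(-8*I*pi/9)) + 1*(exp(8*I*pi/9))*conj(exp(8*I*pi/9)) + 1*(exp(2*I*pi/3))*conj(exp(2*I*pi/3)) + 1*(exp(4*I*pi/9))*conj(exp(4*I*pi/9)) + 1*(exp(2*I*pi/9))*conj(exp(2*I*pi/9))
  = (1) + (1) + (1) + (1) + (1) + (1) + (1) + (1) + (1)
  = 9.
(Exp terms are combined using exp(i*s)*conj(exp(i*t)) = exp(i*(s-t)), and sums of them are collapsed using the identity that for every m > 1 the m distinct m-th roots of unity sum to 0, e.g. 1 + exp(2*I*pi/3) + exp(-2*I*pi/3) = 0.)
Dividing by |G| = 9 gives 9/9 = 1, matching the row-orthogonality relation <chi_8, chi_8> = [chi_8 = chi_8].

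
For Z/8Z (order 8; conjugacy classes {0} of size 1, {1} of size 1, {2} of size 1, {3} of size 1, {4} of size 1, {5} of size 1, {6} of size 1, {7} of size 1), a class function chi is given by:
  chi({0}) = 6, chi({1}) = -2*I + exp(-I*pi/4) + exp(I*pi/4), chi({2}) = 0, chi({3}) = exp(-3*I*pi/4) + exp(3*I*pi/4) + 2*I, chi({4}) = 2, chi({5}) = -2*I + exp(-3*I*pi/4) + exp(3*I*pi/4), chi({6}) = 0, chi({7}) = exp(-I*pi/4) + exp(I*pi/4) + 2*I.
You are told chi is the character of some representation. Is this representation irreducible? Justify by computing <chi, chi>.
Not irreducible (reducible): <chi, chi> = 8 > 1.

Proof sketch: <chi, chi> = (1/|G|) sum_C |C| * |chi(C)|^2 = (1/8)[1*|6|^2 + 1*|-2*I + exp(-I*pi/4) + exp(I*pi/4)|^2 + 1*|0|^2 + 1*|exp(-3*I*pi/4) + exp(3*I*pi/4) + 2*I|^2 + 1*|2|^2 + 1*|-2*I + exp(-3*I*pi/4) + exp(3*I*pi/4)|^2 + 1*|0|^2 + 1*|exp(-I*pi/4) + exp(I*pi/4) + 2*I|^2]
  = (1/8)[(36) + (6) + (0) + (6) + (4) + (6) + (0) + (6)] = 64/8 = 8.
(Exp terms are combined using exp(i*s)*conj(exp(i*t)) = exp(i*(s-t)), and sums of them are collapsed using the identity that for every m > 1 the m distinct m-th roots of unity sum to 0, e.g. 1 + exp(2*I*pi/3) + exp(-2*I*pi/3) = 0.)
A character is irreducible iff <chi, chi> = 1, so this representation is reducible.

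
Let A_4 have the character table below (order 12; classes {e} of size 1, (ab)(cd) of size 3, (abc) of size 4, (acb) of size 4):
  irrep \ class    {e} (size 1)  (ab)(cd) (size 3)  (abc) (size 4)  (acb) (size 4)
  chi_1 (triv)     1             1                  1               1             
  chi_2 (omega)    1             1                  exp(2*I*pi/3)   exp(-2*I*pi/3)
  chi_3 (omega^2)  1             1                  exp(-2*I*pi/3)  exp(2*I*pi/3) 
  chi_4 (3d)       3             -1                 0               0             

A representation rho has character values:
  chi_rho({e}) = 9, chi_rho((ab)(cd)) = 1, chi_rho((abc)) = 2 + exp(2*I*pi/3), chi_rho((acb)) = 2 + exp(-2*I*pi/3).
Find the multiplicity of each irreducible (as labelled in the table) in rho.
Multiplicities: chi_1: 2, chi_2: 1, chi_3: 0, chi_4: 2.

Argument: Use <chi_rho, chi> = (1/|G|) sum_C |C| * chi_rho(C) * conj(chi(C)) with |G| = 12 for each irreducible chi in the table:
  <chi_rho, chi_1> = (1/12)[1*(9)*conj(1) + 3*(1)*conj(1) + 4*(2 + exp(2*I*pi/3))*conj(1) + 4*(2 + exp(-2*I*pi/3))*conj(1)]
      = (1/12)[(9) + (3) + (8 + 4*exp(2*I*pi/3)) + (8 + 4*exp(-2*I*pi/3))] = 24/12 = 2
  <chi_rho, chi_2> = (1/12)[1*(9)*conj(1) + 3*(1)*conj(1) + 4*(2 + exp(2*I*pi/3))*conj(exp(2*I*pi/3)) + 4*(2 + exp(-2*I*pi/3))*conj(exp(-2*I*pi/3))]
      = (1/12)[(9) + (3) + (4 + 8*exp(-2*I*pi/3)) + (4 + 8*exp(2*I*pi/3))] = 12/12 = 1
  <chi_rho, chi_3> = (1/12)[1*(9)*conj(1) + 3*(1)*conj(1) + 4*(2 + exp(2*I*pi/3))*conj(exp(-2*I*pi/3)) + 4*(2 + exp(-2*I*pi/3))*conj(exp(2*I*pi/3))]
      = (1/12)[(9) + (3) + (4*exp(-2*I*pi/3) + 8*exp(2*I*pi/3)) + (8*exp(-2*I*pi/3) + 4*exp(2*I*pi/3))] = 0/12 = 0
  <chi_rho, chi_4> = (1/12)[1*(9)*conj(3) + 3*(1)*conj(-1) + 4*(2 + exp(2*I*pi/3))*conj(0) + 4*(2 + exp(-2*I*pi/3))*conj(0)]
      = (1/12)[(27) + (-3) + (0) + (0)] = 24/12 = 2
(Exp terms are combined using exp(i*s)*conj(exp(i*t)) = exp(i*(s-t)), and sums of them are collapsed using the identity that for every m > 1 the m distinct m-th roots of unity sum to 0, e.g. 1 + exp(2*I*pi/3) + exp(-2*I*pi/3) = 0.)
Dimension check: dim(rho) = sum (mult * dim) = 2*1 + 1*1 + 0*1 + 2*3 = 9 = chi_rho(e) = 9.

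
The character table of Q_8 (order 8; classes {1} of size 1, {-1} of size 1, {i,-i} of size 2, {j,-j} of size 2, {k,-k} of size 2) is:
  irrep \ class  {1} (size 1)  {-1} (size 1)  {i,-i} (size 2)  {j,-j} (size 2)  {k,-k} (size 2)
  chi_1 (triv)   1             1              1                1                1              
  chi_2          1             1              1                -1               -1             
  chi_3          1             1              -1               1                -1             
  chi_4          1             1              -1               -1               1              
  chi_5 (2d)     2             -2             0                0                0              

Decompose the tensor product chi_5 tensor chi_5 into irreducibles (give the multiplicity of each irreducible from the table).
chi_5 tensor chi_5 = chi_1 + chi_2 + chi_3 + chi_4 (all other irreducibles have multiplicity 0).

Proof sketch: The character of a tensor product is the pointwise product (chi_5 * chi_5)(C) = chi_5(C) * chi_5(C):
  {1}: (2)*(2), {-1}: (-2)*(-2), {i,-i}: (0)*(0), {j,-j}: (0)*(0), {k,-k}: (0)*(0)
so (chi_5 * chi_5) takes values
  {1} -> 4, {-1} -> 4, {i,-i} -> 0, {j,-j} -> 0, {k,-k} -> 0.
Now take the inner product of this character with each irreducible chi from the table, <chi_5*chi_5, chi> = (1/8) sum_C |C| (chi_5*chi_5)(C) conj(chi(C)):
  <chi_5*chi_5, chi_1> = (1/8)[1*(4)*conj(1) + 1*(4)*conj(1) + 2*(0)*conj(1) + 2*(0)*conj(1) + 2*(0)*conj(1)]
      = (1/8)[(4) + (4) + (0) + (0) + (0)] = 8/8 = 1
  <chi_5*chi_5, chi_2> = (1/8)[1*(4)*conj(1) + 1*(4)*conj(1) + 2*(0)*conj(1) + 2*(0)*conj(-1) + 2*(0)*conj(-1)]
      = (1/8)[(4) + (4) + (0) + (0) + (0)] = 8/8 = 1
  <chi_5*chi_5, chi_3> = (1/8)[1*(4)*conj(1) + 1*(4)*conj(1) + 2*(0)*conj(-1) + 2*(0)*conj(1) + 2*(0)*conj(-1)]
      = (1/8)[(4) + (4) + (0) + (0) + (0)] = 8/8 = 1
  <chi_5*chi_5, chi_4> = (1/8)[1*(4)*conj(1) + 1*(4)*conj(1) + 2*(0)*conj(-1) + 2*(0)*conj(-1) + 2*(0)*conj(1)]
      = (1/8)[(4) + (4) + (0) + (0) + (0)] = 8/8 = 1
  <chi_5*chi_5, chi_5> = (1/8)[1*(4)*conj(2) + 1*(4)*conj(-2) + 2*(0)*conj(0) + 2*(0)*conj(0) + 2*(0)*conj(0)]
      = (1/8)[(8) + (-8) + (0) + (0) + (0)] = 0/8 = 0
Hence the multiplicities are chi_1: 1, chi_2: 1, chi_3: 1, chi_4: 1. Dimension check: dim(chi_5)*dim(chi_5) = 2*2 = 4 and sum (mult * dim) = 1*1 + 1*1 + 1*1 + 1*1 = 4.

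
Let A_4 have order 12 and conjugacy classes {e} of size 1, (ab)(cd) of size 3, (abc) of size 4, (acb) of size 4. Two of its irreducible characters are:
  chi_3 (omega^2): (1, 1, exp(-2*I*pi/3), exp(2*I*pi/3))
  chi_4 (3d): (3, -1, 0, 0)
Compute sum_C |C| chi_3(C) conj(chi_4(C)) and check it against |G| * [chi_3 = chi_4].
Sum = 0; so <chi_3, chi_4> = 0 (distinct irreducibles are orthogonal).

Justification: Compute term by term over conjugacy classes (|C| * chi_3(C) * conj(chi_4(C))):
  1*(1)*conj(3) + 3*(1)*conj(-1) + 4*(exp(-2*I*pi/3))*conj(0) + 4*(exp(2*I*pi/3))*conj(0)
  = (3) + (-3) + (0) + (0)
  = 0.
(Exp terms are combined using exp(i*s)*conj(exp(i*t)) = exp(i*(s-t)), and sums of them are collapsed using the identity that for every m > 1 the m distinct m-th roots of unity sum to 0, e.g. 1 + exp(2*I*pi/3) + exp(-2*I*pi/3) = 0.)
Dividing by |G| = 12 gives 0/12 = 0, matching the row-orthogonality relation <chi_3, chi_4> = [chi_3 = chi_4].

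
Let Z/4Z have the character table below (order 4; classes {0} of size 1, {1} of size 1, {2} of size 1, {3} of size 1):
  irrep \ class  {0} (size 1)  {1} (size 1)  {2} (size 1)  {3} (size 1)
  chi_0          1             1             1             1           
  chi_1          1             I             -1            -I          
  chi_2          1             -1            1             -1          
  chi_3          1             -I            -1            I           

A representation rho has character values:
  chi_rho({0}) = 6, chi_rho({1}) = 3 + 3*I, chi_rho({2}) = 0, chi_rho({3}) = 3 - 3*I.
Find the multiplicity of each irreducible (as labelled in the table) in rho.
Multiplicities: chi_0: 3, chi_1: 3, chi_2: 0, chi_3: 0.

Use <chi_rho, chi> = (1/|G|) sum_C |C| * chi_rho(C) * conj(chi(C)) with |G| = 4 for each irreducible chi in the table:
  <chi_rho, chi_0> = (1/4)[1*(6)*conj(1) + 1*(3 + 3*I)*conj(1) + 1*(0)*conj(1) + 1*(3 - 3*I)*conj(1)]
      = (1/4)[(6) + (3 + 3*I) + (0) + (3 - 3*I)] = 12/4 = 3
  <chi_rho, chi_1> = (1/4)[1*(6)*conj(1) + 1*(3 + 3*I)*conj(I) + 1*(0)*conj(-1) + 1*(3 - 3*I)*conj(-I)]
      = (1/4)[(6) + (3 - 3*I) + (0) + (3 + 3*I)] = 12/4 = 3
  <chi_rho, chi_2> = (1/4)[1*(6)*conj(1) + 1*(3 + 3*I)*conj(-1) + 1*(0)*conj(1) + 1*(3 - 3*I)*conj(-1)]
      = (1/4)[(6) + (-3 - 3*I) + (0) + (-3 + 3*I)] = 0/4 = 0
  <chi_rho, chi_3> = (1/4)[1*(6)*conj(1) + 1*(3 + 3*I)*conj(-I) + 1*(0)*conj(-1) + 1*(3 - 3*I)*conj(I)]
      = (1/4)[(6) + (-3 + 3*I) + (0) + (-3 - 3*I)] = 0/4 = 0
(Exp terms are combined using exp(i*s)*conj(exp(i*t)) = exp(i*(s-t)), and sums of them are collapsed using the identity that for every m > 1 the m distinct m-th roots of unity sum to 0, e.g. 1 + exp(2*I*pi/3) + exp(-2*I*pi/3) = 0.)
Dimension check: dim(rho) = sum (mult * dim) = 3*1 + 3*1 + 0*1 + 0*1 = 6 = chi_rho(e) = 6.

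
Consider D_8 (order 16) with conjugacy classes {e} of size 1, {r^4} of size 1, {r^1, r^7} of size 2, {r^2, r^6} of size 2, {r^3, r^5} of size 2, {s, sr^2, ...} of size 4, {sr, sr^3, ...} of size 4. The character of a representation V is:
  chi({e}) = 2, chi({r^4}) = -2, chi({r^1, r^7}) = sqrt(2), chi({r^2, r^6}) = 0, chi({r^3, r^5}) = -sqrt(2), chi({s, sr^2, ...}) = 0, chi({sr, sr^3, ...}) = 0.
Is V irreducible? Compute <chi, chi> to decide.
Irreducible: <chi, chi> = 1.

Why: <chi, chi> = (1/|G|) sum_C |C| * |chi(C)|^2 = (1/16)[1*|2|^2 + 1*|-2|^2 + 2*|sqrt(2)|^2 + 2*|0|^2 + 2*|-sqrt(2)|^2 + 4*|0|^2 + 4*|0|^2]
  = (1/16)[(4) + (4) + (4) + (0) + (4) + (0) + (0)] = 16/16 = 1.
A character is irreducible iff <chi, chi> = 1, so this representation is irreducible.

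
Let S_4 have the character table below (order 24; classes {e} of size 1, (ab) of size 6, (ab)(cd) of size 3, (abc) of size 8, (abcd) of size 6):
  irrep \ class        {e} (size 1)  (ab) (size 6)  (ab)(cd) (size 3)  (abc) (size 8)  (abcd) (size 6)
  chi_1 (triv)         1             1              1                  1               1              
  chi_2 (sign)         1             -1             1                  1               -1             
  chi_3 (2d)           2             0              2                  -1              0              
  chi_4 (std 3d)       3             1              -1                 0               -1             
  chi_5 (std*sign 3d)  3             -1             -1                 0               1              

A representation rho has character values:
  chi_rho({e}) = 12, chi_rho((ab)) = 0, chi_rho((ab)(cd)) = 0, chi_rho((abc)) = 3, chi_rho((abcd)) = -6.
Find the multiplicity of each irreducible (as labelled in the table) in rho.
Multiplicities: chi_1: 0, chi_2: 3, chi_3: 0, chi_4: 3, chi_5: 0.

Why: Use <chi_rho, chi> = (1/|G|) sum_C |C| * chi_rho(C) * conj(chi(C)) with |G| = 24 for each irreducible chi in the table:
  <chi_rho, chi_1> = (1/24)[1*(12)*conj(1) + 6*(0)*conj(1) + 3*(0)*conj(1) + 8*(3)*conj(1) + 6*(-6)*conj(1)]
      = (1/24)[(12) + (0) + (0) + (24) + (-36)] = 0/24 = 0
  <chi_rho, chi_2> = (1/24)[1*(12)*conj(1) + 6*(0)*conj(-1) + 3*(0)*conj(1) + 8*(3)*conj(1) + 6*(-6)*conj(-1)]
      = (1/24)[(12) + (0) + (0) + (24) + (36)] = 72/24 = 3
  <chi_rho, chi_3> = (1/24)[1*(12)*conj(2) + 6*(0)*conj(0) + 3*(0)*conj(2) + 8*(3)*conj(-1) + 6*(-6)*conj(0)]
      = (1/24)[(24) + (0) + (0) + (-24) + (0)] = 0/24 = 0
  <chi_rho, chi_4> = (1/24)[1*(12)*conj(3) + 6*(0)*conj(1) + 3*(0)*conj(-1) + 8*(3)*conj(0) + 6*(-6)*conj(-1)]
      = (1/24)[(36) + (0) + (0) + (0) + (36)] = 72/24 = 3
  <chi_rho, chi_5> = (1/24)[1*(12)*conj(3) + 6*(0)*conj(-1) + 3*(0)*conj(-1) + 8*(3)*conj(0) + 6*(-6)*conj(1)]
      = (1/24)[(36) + (0) + (0) + (0) + (-36)] = 0/24 = 0
Dimension check: dim(rho) = sum (mult * dim) = 0*1 + 3*1 + 0*2 + 3*3 + 0*3 = 12 = chi_rho(e) = 12.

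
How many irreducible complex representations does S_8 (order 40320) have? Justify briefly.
22

Justification: The number of irreducible complex representations of a finite group equals its number of conjugacy classes. Conjugacy classes in S_8 correspond to cycle types, i.e. partitions of 8; there are p(8) = 22 of them, so S_8 (order 40320) has exactly 22 irreducible complex representations.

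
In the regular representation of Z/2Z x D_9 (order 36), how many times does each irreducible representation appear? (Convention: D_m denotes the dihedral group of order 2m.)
Each irreducible V_i of dimension d_i appears with multiplicity d_i, i.e. rho_reg = (direct sum over all irreducibles V_i) d_i V_i. The irreducible dimensions for Z/2Z x D_9 are 1, 1, 1, 1, 2, 2, 2, 2, 2, 2, 2, 2: 4 irreducibles of dimension 1, each with multiplicity 1; 8 irreducibles of dimension 2, each with multiplicity 2. Total dimension 4*1*1 + 8*2*2 = 36 = |G|.

General theorem: in the regular representation of a finite group G, each irreducible appears with multiplicity equal to its dimension. Check: dim(rho_reg) = sum d_i^2 = 1 + 1 + 1 + 1 + 4 + 4 + 4 + 4 + 4 + 4 + 4 + 4 = 36 = |G|.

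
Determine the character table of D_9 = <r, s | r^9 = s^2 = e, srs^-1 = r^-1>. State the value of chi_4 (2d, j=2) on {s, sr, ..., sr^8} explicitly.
Conjugacy classes: {e} of size 1, {r^1, r^8} of size 2, {r^2, r^7} of size 2, {r^3, r^6} of size 2, {r^4, r^5} of size 2, {s, sr, ..., sr^8} of size 9.
Character table:
  irrep \ class              {e} (size 1)  {r^1, r^8} (size 2)  {r^2, r^7} (size 2)  {r^3, r^6} (size 2)  {r^4, r^5} (size 2)  {s, sr, ..., sr^8} (size 9)
  chi_1 (triv)               1             1                    1                    1                    1                    1                          
  chi_2 (sign: r->1, s->-1)  1             1                    1                    1                    1                    -1                         
  chi_3 (2d, j=1)            2             2*cos(2*pi/9)        2*cos(4*pi/9)        -1                   -2*cos(pi/9)         0                          
  chi_4 (2d, j=2)            2             2*cos(4*pi/9)        -2*cos(pi/9)         -1                   2*cos(2*pi/9)        0                          
  chi_5 (2d, j=3)            2             -1                   -1                   2                    -1                   0                          
  chi_6 (2d, j=4)            2             -2*cos(pi/9)         2*cos(2*pi/9)        -1                   2*cos(4*pi/9)        0                          

Spot check: chi_4 (2d, j=2) on {s, sr, ..., sr^8} = 0.

Derivation: D_9 has order 2*9 = 18 with 6 conjugacy classes, hence 6 irreducibles. Sum of squared dims 1 + 1 + 4 + 4 + 4 + 4 = 18 = |G|. Linear characters come from the abelianisation; the 2-dimensional irreps have character r^k -> 2*cos(2*pi*j*k/9), reflections -> 0.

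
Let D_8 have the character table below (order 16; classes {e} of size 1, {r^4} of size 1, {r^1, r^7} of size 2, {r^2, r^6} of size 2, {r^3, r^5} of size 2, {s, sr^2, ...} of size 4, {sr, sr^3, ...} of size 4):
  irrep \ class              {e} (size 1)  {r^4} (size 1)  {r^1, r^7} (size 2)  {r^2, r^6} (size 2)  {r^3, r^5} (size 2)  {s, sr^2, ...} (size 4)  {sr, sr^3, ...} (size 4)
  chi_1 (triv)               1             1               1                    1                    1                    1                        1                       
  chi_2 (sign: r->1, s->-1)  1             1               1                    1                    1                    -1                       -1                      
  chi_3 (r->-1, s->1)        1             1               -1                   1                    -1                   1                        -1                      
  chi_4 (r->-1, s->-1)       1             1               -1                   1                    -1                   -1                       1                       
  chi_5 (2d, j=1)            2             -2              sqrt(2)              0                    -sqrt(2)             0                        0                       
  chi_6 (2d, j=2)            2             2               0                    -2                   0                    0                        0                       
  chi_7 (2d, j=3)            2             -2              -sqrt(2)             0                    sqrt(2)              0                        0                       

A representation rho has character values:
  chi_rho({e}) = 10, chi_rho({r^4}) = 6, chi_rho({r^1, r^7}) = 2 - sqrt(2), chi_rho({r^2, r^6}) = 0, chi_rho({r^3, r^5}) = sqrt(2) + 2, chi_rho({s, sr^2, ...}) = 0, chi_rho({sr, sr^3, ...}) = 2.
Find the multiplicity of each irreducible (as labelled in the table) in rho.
Multiplicities: chi_1: 2, chi_2: 1, chi_3: 0, chi_4: 1, chi_5: 0, chi_6: 2, chi_7: 1.

Justification: Use <chi_rho, chi> = (1/|G|) sum_C |C| * chi_rho(C) * conj(chi(C)) with |G| = 16 for each irreducible chi in the table:
  <chi_rho, chi_1> = (1/16)[1*(10)*conj(1) + 1*(6)*conj(1) + 2*(2 - sqrt(2))*conj(1) + 2*(0)*conj(1) + 2*(sqrt(2) + 2)*conj(1) + 4*(0)*conj(1) + 4*(2)*conj(1)]
      = (1/16)[(10) + (6) + (4 - 2*sqrt(2)) + (0) + (2*sqrt(2) + 4) + (0) + (8)] = 32/16 = 2
  <chi_rho, chi_2> = (1/16)[1*(10)*conj(1) + 1*(6)*conj(1) + 2*(2 - sqrt(2))*conj(1) + 2*(0)*conj(1) + 2*(sqrt(2) + 2)*conj(1) + 4*(0)*conj(-1) + 4*(2)*conj(-1)]
      = (1/16)[(10) + (6) + (4 - 2*sqrt(2)) + (0) + (2*sqrt(2) + 4) + (0) + (-8)] = 16/16 = 1
  <chi_rho, chi_3> = (1/16)[1*(10)*conj(1) + 1*(6)*conj(1) + 2*(2 - sqrt(2))*conj(-1) + 2*(0)*conj(1) + 2*(sqrt(2) + 2)*conj(-1) + 4*(0)*conj(1) + 4*(2)*conj(-1)]
      = (1/16)[(10) + (6) + (-4 + 2*sqrt(2)) + (0) + (-4 - 2*sqrt(2)) + (0) + (-8)] = 0/16 = 0
  <chi_rho, chi_4> = (1/16)[1*(10)*conj(1) + 1*(6)*conj(1) + 2*(2 - sqrt(2))*conj(-1) + 2*(0)*conj(1) + 2*(sqrt(2) + 2)*conj(-1) + 4*(0)*conj(-1) + 4*(2)*conj(1)]
      = (1/16)[(10) + (6) + (-4 + 2*sqrt(2)) + (0) + (-4 - 2*sqrt(2)) + (0) + (8)] = 16/16 = 1
  <chi_rho, chi_5> = (1/16)[1*(10)*conj(2) + 1*(6)*conj(-2) + 2*(2 - sqrt(2))*conj(sqrt(2)) + 2*(0)*conj(0) + 2*(sqrt(2) + 2)*conj(-sqrt(2)) + 4*(0)*conj(0) + 4*(2)*conj(0)]
      = (1/16)[(20) + (-12) + (-4 + 4*sqrt(2)) + (0) + (-4*sqrt(2) - 4) + (0) + (0)] = 0/16 = 0
  <chi_rho, chi_6> = (1/16)[1*(10)*conj(2) + 1*(6)*conj(2) + 2*(2 - sqrt(2))*conj(0) + 2*(0)*conj(-2) + 2*(sqrt(2) + 2)*conj(0) + 4*(0)*conj(0) + 4*(2)*conj(0)]
      = (1/16)[(20) + (12) + (0) + (0) + (0) + (0) + (0)] = 32/16 = 2
  <chi_rho, chi_7> = (1/16)[1*(10)*conj(2) + 1*(6)*conj(-2) + 2*(2 - sqrt(2))*conj(-sqrt(2)) + 2*(0)*conj(0) + 2*(sqrt(2) + 2)*conj(sqrt(2)) + 4*(0)*conj(0) + 4*(2)*conj(0)]
      = (1/16)[(20) + (-12) + (4 - 4*sqrt(2)) + (0) + (4 + 4*sqrt(2)) + (0) + (0)] = 16/16 = 1
Dimension check: dim(rho) = sum (mult * dim) = 2*1 + 1*1 + 0*1 + 1*1 + 0*2 + 2*2 + 1*2 = 10 = chi_rho(e) = 10.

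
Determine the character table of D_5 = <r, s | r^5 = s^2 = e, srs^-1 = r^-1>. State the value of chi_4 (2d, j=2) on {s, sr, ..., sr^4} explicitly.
Conjugacy classes: {e} of size 1, {r^1, r^4} of size 2, {r^2, r^3} of size 2, {s, sr, ..., sr^4} of size 5.
Character table:
  irrep \ class              {e} (size 1)  {r^1, r^4} (size 2)  {r^2, r^3} (size 2)  {s, sr, ..., sr^4} (size 5)
  chi_1 (triv)               1             1                    1                    1                          
  chi_2 (sign: r->1, s->-1)  1             1                    1                    -1                         
  chi_3 (2d, j=1)            2             -1/2 + sqrt(5)/2     -sqrt(5)/2 - 1/2     0                          
  chi_4 (2d, j=2)            2             -sqrt(5)/2 - 1/2     -1/2 + sqrt(5)/2     0                          

Spot check: chi_4 (2d, j=2) on {s, sr, ..., sr^4} = 0.

Proof sketch: D_5 has order 2*5 = 10 with 4 conjugacy classes, hence 4 irreducibles. Sum of squared dims 1 + 1 + 4 + 4 = 10 = |G|. Linear characters come from the abelianisation; the 2-dimensional irreps have character r^k -> 2*cos(2*pi*j*k/5), reflections -> 0.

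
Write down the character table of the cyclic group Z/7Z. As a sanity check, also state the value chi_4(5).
Character table of Z/7Z (irreps indexed chi_0,...,chi_6 with chi_k(m) = zeta_7^(k*m), zeta_7 = exp(2*pi*i/7)):
  irrep \ class  {0} (size 1)  {1} (size 1)    {2} (size 1)    {3} (size 1)    {4} (size 1)    {5} (size 1)    {6} (size 1)  
  chi_0          1             1               1               1               1               1               1             
  chi_1          1             exp(2*I*pi/7)   exp(4*I*pi/7)   exp(6*I*pi/7)   exp(-6*I*pi/7)  exp(-4*I*pi/7)  exp(-2*I*pi/7)
  chi_2          1             exp(4*I*pi/7)   exp(-6*I*pi/7)  exp(-2*I*pi/7)  exp(2*I*pi/7)   exp(6*I*pi/7)   exp(-4*I*pi/7)
  chi_3          1             exp(6*I*pi/7)   exp(-2*I*pi/7)  exp(4*I*pi/7)   exp(-4*I*pi/7)  exp(2*I*pi/7)   exp(-6*I*pi/7)
  chi_4          1             exp(-6*I*pi/7)  exp(2*I*pi/7)   exp(-4*I*pi/7)  exp(4*I*pi/7)   exp(-2*I*pi/7)  exp(6*I*pi/7) 
  chi_5          1             exp(-4*I*pi/7)  exp(6*I*pi/7)   exp(2*I*pi/7)   exp(-2*I*pi/7)  exp(-6*I*pi/7)  exp(4*I*pi/7) 
  chi_6          1             exp(-2*I*pi/7)  exp(-4*I*pi/7)  exp(-6*I*pi/7)  exp(6*I*pi/7)   exp(4*I*pi/7)   exp(2*I*pi/7) 

Spot check: chi_4(5) = zeta_7^(4*5) = zeta_7^20 = exp(-2*I*pi/7).

Proof sketch: Z/7Z is abelian, so all 7 irreducible complex representations are 1-dimensional. They are given by chi_k(m) = zeta_7^(k*m) for k = 0,...,6. Row orthogonality: sum_m chi_k(m) conj(chi_l(m)) = 7 * [k = l].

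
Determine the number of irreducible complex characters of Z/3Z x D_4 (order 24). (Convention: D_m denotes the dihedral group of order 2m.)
15

Derivation: The number of irreducible complex representations of a finite group equals its number of conjugacy classes. For a direct product, #classes(G x H) = #classes(G) * #classes(H). Z/3Z has 3 classes (abelian), D_4 has 5 classes, so 3 * 5 = 15, so Z/3Z x D_4 (order 24) has exactly 15 irreducible complex representations.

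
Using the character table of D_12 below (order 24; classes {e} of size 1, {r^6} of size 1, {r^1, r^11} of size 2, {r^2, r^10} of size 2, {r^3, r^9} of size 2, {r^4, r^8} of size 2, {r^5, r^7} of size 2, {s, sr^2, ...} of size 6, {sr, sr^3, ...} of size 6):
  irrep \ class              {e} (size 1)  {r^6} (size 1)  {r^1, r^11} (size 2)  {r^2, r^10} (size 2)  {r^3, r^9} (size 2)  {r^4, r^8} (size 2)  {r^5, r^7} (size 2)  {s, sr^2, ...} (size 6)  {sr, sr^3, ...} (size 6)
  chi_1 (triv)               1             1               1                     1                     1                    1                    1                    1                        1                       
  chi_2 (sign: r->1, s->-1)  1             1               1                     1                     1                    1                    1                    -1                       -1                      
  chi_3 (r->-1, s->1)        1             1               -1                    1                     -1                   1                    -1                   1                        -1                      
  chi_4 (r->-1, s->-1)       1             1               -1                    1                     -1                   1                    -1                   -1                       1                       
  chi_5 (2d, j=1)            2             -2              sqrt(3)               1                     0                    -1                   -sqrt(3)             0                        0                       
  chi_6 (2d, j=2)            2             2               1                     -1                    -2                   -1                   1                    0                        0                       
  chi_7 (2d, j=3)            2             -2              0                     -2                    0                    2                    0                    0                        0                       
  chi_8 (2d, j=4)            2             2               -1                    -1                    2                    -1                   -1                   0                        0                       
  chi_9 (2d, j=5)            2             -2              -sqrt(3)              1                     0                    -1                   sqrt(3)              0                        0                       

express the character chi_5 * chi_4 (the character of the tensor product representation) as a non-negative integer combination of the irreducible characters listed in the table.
chi_5 tensor chi_4 = chi_9 (all other irreducibles have multiplicity 0).

Derivation: The character of a tensor product is the pointwise product (chi_5 * chi_4)(C) = chi_5(C) * chi_4(C):
  {e}: (2)*(1), {r^6}: (-2)*(1), {r^1, r^11}: (sqrt(3))*(-1), {r^2, r^10}: (1)*(1), {r^3, r^9}: (0)*(-1), {r^4, r^8}: (-1)*(1), {r^5, r^7}: (-sqrt(3))*(-1), {s, sr^2, ...}: (0)*(-1), {sr, sr^3, ...}: (0)*(1)
so (chi_5 * chi_4) takes values
  {e} -> 2, {r^6} -> -2, {r^1, r^11} -> -sqrt(3), {r^2, r^10} -> 1, {r^3, r^9} -> 0, {r^4, r^8} -> -1, {r^5, r^7} -> sqrt(3), {s, sr^2, ...} -> 0, {sr, sr^3, ...} -> 0.
Now take the inner product of this character with each irreducible chi from the table, <chi_5*chi_4, chi> = (1/24) sum_C |C| (chi_5*chi_4)(C) conj(chi(C)):
  <chi_5*chi_4, chi_1> = (1/24)[1*(2)*conj(1) + 1*(-2)*conj(1) + 2*(-sqrt(3))*conj(1) + 2*(1)*conj(1) + 2*(0)*conj(1) + 2*(-1)*conj(1) + 2*(sqrt(3))*conj(1) + 6*(0)*conj(1) + 6*(0)*conj(1)]
      = (1/24)[(2) + (-2) + (-2*sqrt(3)) + (2) + (0) + (-2) + (2*sqrt(3)) + (0) + (0)] = 0/24 = 0
  <chi_5*chi_4, chi_2> = (1/24)[1*(2)*conj(1) + 1*(-2)*conj(1) + 2*(-sqrt(3))*conj(1) + 2*(1)*conj(1) + 2*(0)*conj(1) + 2*(-1)*conj(1) + 2*(sqrt(3))*conj(1) + 6*(0)*conj(-1) + 6*(0)*conj(-1)]
      = (1/24)[(2) + (-2) + (-2*sqrt(3)) + (2) + (0) + (-2) + (2*sqrt(3)) + (0) + (0)] = 0/24 = 0
  <chi_5*chi_4, chi_3> = (1/24)[1*(2)*conj(1) + 1*(-2)*conj(1) + 2*(-sqrt(3))*conj(-1) + 2*(1)*conj(1) + 2*(0)*conj(-1) + 2*(-1)*conj(1) + 2*(sqrt(3))*conj(-1) + 6*(0)*conj(1) + 6*(0)*conj(-1)]
      = (1/24)[(2) + (-2) + (2*sqrt(3)) + (2) + (0) + (-2) + (-2*sqrt(3)) + (0) + (0)] = 0/24 = 0
  <chi_5*chi_4, chi_4> = (1/24)[1*(2)*conj(1) + 1*(-2)*conj(1) + 2*(-sqrt(3))*conj(-1) + 2*(1)*conj(1) + 2*(0)*conj(-1) + 2*(-1)*conj(1) + 2*(sqrt(3))*conj(-1) + 6*(0)*conj(-1) + 6*(0)*conj(1)]
      = (1/24)[(2) + (-2) + (2*sqrt(3)) + (2) + (0) + (-2) + (-2*sqrt(3)) + (0) + (0)] = 0/24 = 0
  <chi_5*chi_4, chi_5> = (1/24)[1*(2)*conj(2) + 1*(-2)*conj(-2) + 2*(-sqrt(3))*conj(sqrt(3)) + 2*(1)*conj(1) + 2*(0)*conj(0) + 2*(-1)*conj(-1) + 2*(sqrt(3))*conj(-sqrt(3)) + 6*(0)*conj(0) + 6*(0)*conj(0)]
      = (1/24)[(4) + (4) + (-6) + (2) + (0) + (2) + (-6) + (0) + (0)] = 0/24 = 0
  <chi_5*chi_4, chi_6> = (1/24)[1*(2)*conj(2) + 1*(-2)*conj(2) + 2*(-sqrt(3))*conj(1) + 2*(1)*conj(-1) + 2*(0)*conj(-2) + 2*(-1)*conj(-1) + 2*(sqrt(3))*conj(1) + 6*(0)*conj(0) + 6*(0)*conj(0)]
      = (1/24)[(4) + (-4) + (-2*sqrt(3)) + (-2) + (0) + (2) + (2*sqrt(3)) + (0) + (0)] = 0/24 = 0
  <chi_5*chi_4, chi_7> = (1/24)[1*(2)*conj(2) + 1*(-2)*conj(-2) + 2*(-sqrt(3))*conj(0) + 2*(1)*conj(-2) + 2*(0)*conj(0) + 2*(-1)*conj(2) + 2*(sqrt(3))*conj(0) + 6*(0)*conj(0) + 6*(0)*conj(0)]
      = (1/24)[(4) + (4) + (0) + (-4) + (0) + (-4) + (0) + (0) + (0)] = 0/24 = 0
  <chi_5*chi_4, chi_8> = (1/24)[1*(2)*conj(2) + 1*(-2)*conj(2) + 2*(-sqrt(3))*conj(-1) + 2*(1)*conj(-1) + 2*(0)*conj(2) + 2*(-1)*conj(-1) + 2*(sqrt(3))*conj(-1) + 6*(0)*conj(0) + 6*(0)*conj(0)]
      = (1/24)[(4) + (-4) + (2*sqrt(3)) + (-2) + (0) + (2) + (-2*sqrt(3)) + (0) + (0)] = 0/24 = 0
  <chi_5*chi_4, chi_9> = (1/24)[1*(2)*conj(2) + 1*(-2)*conj(-2) + 2*(-sqrt(3))*conj(-sqrt(3)) + 2*(1)*conj(1) + 2*(0)*conj(0) + 2*(-1)*conj(-1) + 2*(sqrt(3))*conj(sqrt(3)) + 6*(0)*conj(0) + 6*(0)*conj(0)]
      = (1/24)[(4) + (4) + (6) + (2) + (0) + (2) + (6) + (0) + (0)] = 24/24 = 1
Hence the multiplicities are chi_9: 1. Dimension check: dim(chi_5)*dim(chi_4) = 2*1 = 2 and sum (mult * dim) = 1*2 = 2.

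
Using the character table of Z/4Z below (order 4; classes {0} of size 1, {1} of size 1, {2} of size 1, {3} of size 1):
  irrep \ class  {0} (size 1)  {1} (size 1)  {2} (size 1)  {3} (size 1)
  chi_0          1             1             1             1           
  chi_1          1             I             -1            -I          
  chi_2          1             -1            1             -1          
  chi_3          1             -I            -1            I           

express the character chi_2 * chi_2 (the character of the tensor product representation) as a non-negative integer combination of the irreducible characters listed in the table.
chi_2 tensor chi_2 = chi_0 (all other irreducibles have multiplicity 0).

Working: The character of a tensor product is the pointwise product (chi_2 * chi_2)(C) = chi_2(C) * chi_2(C):
  {0}: (1)*(1), {1}: (-1)*(-1), {2}: (1)*(1), {3}: (-1)*(-1)
so (chi_2 * chi_2) takes values
  {0} -> 1, {1} -> 1, {2} -> 1, {3} -> 1.
Now take the inner product of this character with each irreducible chi from the table, <chi_2*chi_2, chi> = (1/4) sum_C |C| (chi_2*chi_2)(C) conj(chi(C)):
  <chi_2*chi_2, chi_0> = (1/4)[1*(1)*conj(1) + 1*(1)*conj(1) + 1*(1)*conj(1) + 1*(1)*conj(1)]
      = (1/4)[(1) + (1) + (1) + (1)] = 4/4 = 1
  <chi_2*chi_2, chi_1> = (1/4)[1*(1)*conj(1) + 1*(1)*conj(I) + 1*(1)*conj(-1) + 1*(1)*conj(-I)]
      = (1/4)[(1) + (-I) + (-1) + (I)] = 0/4 = 0
  <chi_2*chi_2, chi_2> = (1/4)[1*(1)*conj(1) + 1*(1)*conj(-1) + 1*(1)*conj(1) + 1*(1)*conj(-1)]
      = (1/4)[(1) + (-1) + (1) + (-1)] = 0/4 = 0
  <chi_2*chi_2, chi_3> = (1/4)[1*(1)*conj(1) + 1*(1)*conj(-I) + 1*(1)*conj(-1) + 1*(1)*conj(I)]
      = (1/4)[(1) + (I) + (-1) + (-I)] = 0/4 = 0
(Exp terms are combined using exp(i*s)*conj(exp(i*t)) = exp(i*(s-t)), and sums of them are collapsed using the identity that for every m > 1 the m distinct m-th roots of unity sum to 0, e.g. 1 + exp(2*I*pi/3) + exp(-2*I*pi/3) = 0.)
Hence the multiplicities are chi_0: 1. Dimension check: dim(chi_2)*dim(chi_2) = 1*1 = 1 and sum (mult * dim) = 1*1 = 1.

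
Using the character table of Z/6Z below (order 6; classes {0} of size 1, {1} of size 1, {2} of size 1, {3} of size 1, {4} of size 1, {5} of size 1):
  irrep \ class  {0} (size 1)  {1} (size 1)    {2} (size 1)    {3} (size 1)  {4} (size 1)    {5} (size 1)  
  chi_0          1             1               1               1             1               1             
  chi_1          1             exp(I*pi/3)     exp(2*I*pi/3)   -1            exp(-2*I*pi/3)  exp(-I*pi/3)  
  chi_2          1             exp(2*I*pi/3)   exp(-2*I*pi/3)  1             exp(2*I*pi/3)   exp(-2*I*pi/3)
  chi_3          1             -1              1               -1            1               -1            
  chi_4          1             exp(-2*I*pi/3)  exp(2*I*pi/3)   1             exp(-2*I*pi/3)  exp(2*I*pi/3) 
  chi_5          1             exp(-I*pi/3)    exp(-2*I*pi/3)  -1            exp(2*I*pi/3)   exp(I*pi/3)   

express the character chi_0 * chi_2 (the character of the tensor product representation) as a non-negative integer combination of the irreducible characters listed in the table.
chi_0 tensor chi_2 = chi_2 (all other irreducibles have multiplicity 0).

Proof sketch: The character of a tensor product is the pointwise product (chi_0 * chi_2)(C) = chi_0(C) * chi_2(C):
  {0}: (1)*(1), {1}: (1)*(exp(2*I*pi/3)), {2}: (1)*(exp(-2*I*pi/3)), {3}: (1)*(1), {4}: (1)*(exp(2*I*pi/3)), {5}: (1)*(exp(-2*I*pi/3))
so (chi_0 * chi_2) takes values
  {0} -> 1, {1} -> exp(2*I*pi/3), {2} -> exp(-2*I*pi/3), {3} -> 1, {4} -> exp(2*I*pi/3), {5} -> exp(-2*I*pi/3).
Now take the inner product of this character with each irreducible chi from the table, <chi_0*chi_2, chi> = (1/6) sum_C |C| (chi_0*chi_2)(C) conj(chi(C)):
  <chi_0*chi_2, chi_0> = (1/6)[1*(1)*conj(1) + 1*(exp(2*I*pi/3))*conj(1) + 1*(exp(-2*I*pi/3))*conj(1) + 1*(1)*conj(1) + 1*(exp(2*I*pi/3))*conj(1) + 1*(exp(-2*I*pi/3))*conj(1)]
      = (1/6)[(1) + (exp(2*I*pi/3)) + (exp(-2*I*pi/3)) + (1) + (exp(2*I*pi/3)) + (exp(-2*I*pi/3))] = 0/6 = 0
  <chi_0*chi_2, chi_1> = (1/6)[1*(1)*conj(1) + 1*(exp(2*I*pi/3))*conj(exp(I*pi/3)) + 1*(exp(-2*I*pi/3))*conj(exp(2*I*pi/3)) + 1*(1)*conj(-1) + 1*(exp(2*I*pi/3))*conj(exp(-2*I*pi/3)) + 1*(exp(-2*I*pi/3))*conj(exp(-I*pi/3))]
      = (1/6)[(1) + (exp(I*pi/3)) + (exp(2*I*pi/3)) + (-1) + (exp(-2*I*pi/3)) + (exp(-I*pi/3))] = 0/6 = 0
  <chi_0*chi_2, chi_2> = (1/6)[1*(1)*conj(1) + 1*(exp(2*I*pi/3))*conj(exp(2*I*pi/3)) + 1*(exp(-2*I*pi/3))*conj(exp(-2*I*pi/3)) + 1*(1)*conj(1) + 1*(exp(2*I*pi/3))*conj(exp(2*I*pi/3)) + 1*(exp(-2*I*pi/3))*conj(exp(-2*I*pi/3))]
      = (1/6)[(1) + (1) + (1) + (1) + (1) + (1)] = 6/6 = 1
  <chi_0*chi_2, chi_3> = (1/6)[1*(1)*conj(1) + 1*(exp(2*I*pi/3))*conj(-1) + 1*(exp(-2*I*pi/3))*conj(1) + 1*(1)*conj(-1) + 1*(exp(2*I*pi/3))*conj(1) + 1*(exp(-2*I*pi/3))*conj(-1)]
      = (1/6)[(1) + (-exp(2*I*pi/3)) + (exp(-2*I*pi/3)) + (-1) + (exp(2*I*pi/3)) + (-exp(-2*I*pi/3))] = 0/6 = 0
  <chi_0*chi_2, chi_4> = (1/6)[1*(1)*conj(1) + 1*(exp(2*I*pi/3))*conj(exp(-2*I*pi/3)) + 1*(exp(-2*I*pi/3))*conj(exp(2*I*pi/3)) + 1*(1)*conj(1) + 1*(exp(2*I*pi/3))*conj(exp(-2*I*pi/3)) + 1*(exp(-2*I*pi/3))*conj(exp(2*I*pi/3))]
      = (1/6)[(1) + (exp(-2*I*pi/3)) + (exp(2*I*pi/3)) + (1) + (exp(-2*I*pi/3)) + (exp(2*I*pi/3))] = 0/6 = 0
  <chi_0*chi_2, chi_5> = (1/6)[1*(1)*conj(1) + 1*(exp(2*I*pi/3))*conj(exp(-I*pi/3)) + 1*(exp(-2*I*pi/3))*conj(exp(-2*I*pi/3)) + 1*(1)*conj(-1) + 1*(exp(2*I*pi/3))*conj(exp(2*I*pi/3)) + 1*(exp(-2*I*pi/3))*conj(exp(I*pi/3))]
      = (1/6)[(1) + (-1) + (1) + (-1) + (1) + (-1)] = 0/6 = 0
(Exp terms are combined using exp(i*s)*conj(exp(i*t)) = exp(i*(s-t)), and sums of them are collapsed using the identity that for every m > 1 the m distinct m-th roots of unity sum to 0, e.g. 1 + exp(2*I*pi/3) + exp(-2*I*pi/3) = 0.)
Hence the multiplicities are chi_2: 1. Dimension check: dim(chi_0)*dim(chi_2) = 1*1 = 1 and sum (mult * dim) = 1*1 = 1.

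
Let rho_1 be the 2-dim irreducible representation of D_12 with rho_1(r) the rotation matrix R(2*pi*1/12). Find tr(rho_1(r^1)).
chi_{rho_1}(r^1) = 2*cos(2*pi*1*1/12) = sqrt(3)

Working: rho_1(r^1) is rotation by angle 2*pi*1*1/12, whose trace is 2*cos(2*pi*1*1/12) = sqrt(3).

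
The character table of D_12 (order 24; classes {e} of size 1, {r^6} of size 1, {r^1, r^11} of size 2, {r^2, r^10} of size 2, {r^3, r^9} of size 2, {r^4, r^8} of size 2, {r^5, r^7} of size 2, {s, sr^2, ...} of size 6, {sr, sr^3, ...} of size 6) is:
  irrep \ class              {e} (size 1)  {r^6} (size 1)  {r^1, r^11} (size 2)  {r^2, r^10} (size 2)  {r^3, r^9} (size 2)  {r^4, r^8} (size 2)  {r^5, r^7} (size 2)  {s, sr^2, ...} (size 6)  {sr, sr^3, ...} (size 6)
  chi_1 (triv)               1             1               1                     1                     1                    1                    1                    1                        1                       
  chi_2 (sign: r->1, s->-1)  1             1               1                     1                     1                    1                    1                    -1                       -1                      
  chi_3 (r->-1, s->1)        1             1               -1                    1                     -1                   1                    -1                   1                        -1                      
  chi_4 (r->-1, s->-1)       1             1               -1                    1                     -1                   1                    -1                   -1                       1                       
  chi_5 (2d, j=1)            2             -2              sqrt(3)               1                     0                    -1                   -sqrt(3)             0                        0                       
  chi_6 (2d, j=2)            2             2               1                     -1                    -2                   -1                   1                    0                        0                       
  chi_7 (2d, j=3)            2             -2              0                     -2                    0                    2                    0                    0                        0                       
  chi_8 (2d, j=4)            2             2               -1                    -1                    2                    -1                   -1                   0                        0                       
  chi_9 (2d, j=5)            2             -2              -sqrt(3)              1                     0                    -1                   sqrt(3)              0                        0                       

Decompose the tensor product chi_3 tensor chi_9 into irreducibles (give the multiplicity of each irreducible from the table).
chi_3 tensor chi_9 = chi_5 (all other irreducibles have multiplicity 0).

Working: The character of a tensor product is the pointwise product (chi_3 * chi_9)(C) = chi_3(C) * chi_9(C):
  {e}: (1)*(2), {r^6}: (1)*(-2), {r^1, r^11}: (-1)*(-sqrt(3)), {r^2, r^10}: (1)*(1), {r^3, r^9}: (-1)*(0), {r^4, r^8}: (1)*(-1), {r^5, r^7}: (-1)*(sqrt(3)), {s, sr^2, ...}: (1)*(0), {sr, sr^3, ...}: (-1)*(0)
so (chi_3 * chi_9) takes values
  {e} -> 2, {r^6} -> -2, {r^1, r^11} -> sqrt(3), {r^2, r^10} -> 1, {r^3, r^9} -> 0, {r^4, r^8} -> -1, {r^5, r^7} -> -sqrt(3), {s, sr^2, ...} -> 0, {sr, sr^3, ...} -> 0.
Now take the inner product of this character with each irreducible chi from the table, <chi_3*chi_9, chi> = (1/24) sum_C |C| (chi_3*chi_9)(C) conj(chi(C)):
  <chi_3*chi_9, chi_1> = (1/24)[1*(2)*conj(1) + 1*(-2)*conj(1) + 2*(sqrt(3))*conj(1) + 2*(1)*conj(1) + 2*(0)*conj(1) + 2*(-1)*conj(1) + 2*(-sqrt(3))*conj(1) + 6*(0)*conj(1) + 6*(0)*conj(1)]
      = (1/24)[(2) + (-2) + (2*sqrt(3)) + (2) + (0) + (-2) + (-2*sqrt(3)) + (0) + (0)] = 0/24 = 0
  <chi_3*chi_9, chi_2> = (1/24)[1*(2)*conj(1) + 1*(-2)*conj(1) + 2*(sqrt(3))*conj(1) + 2*(1)*conj(1) + 2*(0)*conj(1) + 2*(-1)*conj(1) + 2*(-sqrt(3))*conj(1) + 6*(0)*conj(-1) + 6*(0)*conj(-1)]
      = (1/24)[(2) + (-2) + (2*sqrt(3)) + (2) + (0) + (-2) + (-2*sqrt(3)) + (0) + (0)] = 0/24 = 0
  <chi_3*chi_9, chi_3> = (1/24)[1*(2)*conj(1) + 1*(-2)*conj(1) + 2*(sqrt(3))*conj(-1) + 2*(1)*conj(1) + 2*(0)*conj(-1) + 2*(-1)*conj(1) + 2*(-sqrt(3))*conj(-1) + 6*(0)*conj(1) + 6*(0)*conj(-1)]
      = (1/24)[(2) + (-2) + (-2*sqrt(3)) + (2) + (0) + (-2) + (2*sqrt(3)) + (0) + (0)] = 0/24 = 0
  <chi_3*chi_9, chi_4> = (1/24)[1*(2)*conj(1) + 1*(-2)*conj(1) + 2*(sqrt(3))*conj(-1) + 2*(1)*conj(1) + 2*(0)*conj(-1) + 2*(-1)*conj(1) + 2*(-sqrt(3))*conj(-1) + 6*(0)*conj(-1) + 6*(0)*conj(1)]
      = (1/24)[(2) + (-2) + (-2*sqrt(3)) + (2) + (0) + (-2) + (2*sqrt(3)) + (0) + (0)] = 0/24 = 0
  <chi_3*chi_9, chi_5> = (1/24)[1*(2)*conj(2) + 1*(-2)*conj(-2) + 2*(sqrt(3))*conj(sqrt(3)) + 2*(1)*conj(1) + 2*(0)*conj(0) + 2*(-1)*conj(-1) + 2*(-sqrt(3))*conj(-sqrt(3)) + 6*(0)*conj(0) + 6*(0)*conj(0)]
      = (1/24)[(4) + (4) + (6) + (2) + (0) + (2) + (6) + (0) + (0)] = 24/24 = 1
  <chi_3*chi_9, chi_6> = (1/24)[1*(2)*conj(2) + 1*(-2)*conj(2) + 2*(sqrt(3))*conj(1) + 2*(1)*conj(-1) + 2*(0)*conj(-2) + 2*(-1)*conj(-1) + 2*(-sqrt(3))*conj(1) + 6*(0)*conj(0) + 6*(0)*conj(0)]
      = (1/24)[(4) + (-4) + (2*sqrt(3)) + (-2) + (0) + (2) + (-2*sqrt(3)) + (0) + (0)] = 0/24 = 0
  <chi_3*chi_9, chi_7> = (1/24)[1*(2)*conj(2) + 1*(-2)*conj(-2) + 2*(sqrt(3))*conj(0) + 2*(1)*conj(-2) + 2*(0)*conj(0) + 2*(-1)*conj(2) + 2*(-sqrt(3))*conj(0) + 6*(0)*conj(0) + 6*(0)*conj(0)]
      = (1/24)[(4) + (4) + (0) + (-4) + (0) + (-4) + (0) + (0) + (0)] = 0/24 = 0
  <chi_3*chi_9, chi_8> = (1/24)[1*(2)*conj(2) + 1*(-2)*conj(2) + 2*(sqrt(3))*conj(-1) + 2*(1)*conj(-1) + 2*(0)*conj(2) + 2*(-1)*conj(-1) + 2*(-sqrt(3))*conj(-1) + 6*(0)*conj(0) + 6*(0)*conj(0)]
      = (1/24)[(4) + (-4) + (-2*sqrt(3)) + (-2) + (0) + (2) + (2*sqrt(3)) + (0) + (0)] = 0/24 = 0
  <chi_3*chi_9, chi_9> = (1/24)[1*(2)*conj(2) + 1*(-2)*conj(-2) + 2*(sqrt(3))*conj(-sqrt(3)) + 2*(1)*conj(1) + 2*(0)*conj(0) + 2*(-1)*conj(-1) + 2*(-sqrt(3))*conj(sqrt(3)) + 6*(0)*conj(0) + 6*(0)*conj(0)]
      = (1/24)[(4) + (4) + (-6) + (2) + (0) + (2) + (-6) + (0) + (0)] = 0/24 = 0
Hence the multiplicities are chi_5: 1. Dimension check: dim(chi_3)*dim(chi_9) = 1*2 = 2 and sum (mult * dim) = 1*2 = 2.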